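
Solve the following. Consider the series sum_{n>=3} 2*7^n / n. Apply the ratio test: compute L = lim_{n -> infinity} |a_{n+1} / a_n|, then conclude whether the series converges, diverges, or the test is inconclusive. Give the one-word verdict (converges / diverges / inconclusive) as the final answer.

Let a_n denote the general term. Form the ratio a_{n+1}/a_n and simplify:
a_{n+1}/a_n = 7*n/(n + 1)
Take the limit as n -> infinity: L = 7.
Since L = 7 > 1 (or L = infinity), the ratio test implies the series diverges.

diverges


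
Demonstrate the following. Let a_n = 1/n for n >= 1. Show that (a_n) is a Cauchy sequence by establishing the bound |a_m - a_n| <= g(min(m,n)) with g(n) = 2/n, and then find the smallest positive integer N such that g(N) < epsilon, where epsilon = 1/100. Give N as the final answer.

For any m, n >= 1, by the triangle inequality:
|a_m - a_n| = |1/m - 1/n| <= 1/m + 1/n <= 2/min(m,n).
So g(n) = 2/n bounds the Cauchy difference. Since g(n) -> 0, (a_n) is Cauchy.
Now solve g(N) < 1/100: 2/N < 1/100 <=> N > 2 / (1/100) = 200.
The smallest integer strictly greater than 200 is N = 201.
Check: g(201) = 2/201 = 2/201 < 1/100; g(200) = 1/100 >= 1/100. So N = 201.

201


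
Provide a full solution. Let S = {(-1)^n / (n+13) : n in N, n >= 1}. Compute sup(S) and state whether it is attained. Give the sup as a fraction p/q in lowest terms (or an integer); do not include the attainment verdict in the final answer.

Analysis:
- Values: -1/14, 1/15, -1/16, 1/17, -1/18, ...
- Positive terms (even n): 1/(2+13), 1/(4+13), ... decreasing -> max = 1/15 (n=2).
- Negative terms (odd n): -1/(1+13), -1/(3+13), ... increasing -> min = -1/14 (n=1).
- So sup = 1/15 (attained at n=2); inf = -1/14 (attained at n=1).
Conclusion: sup(S) = 1/15, attained in S.

1/15


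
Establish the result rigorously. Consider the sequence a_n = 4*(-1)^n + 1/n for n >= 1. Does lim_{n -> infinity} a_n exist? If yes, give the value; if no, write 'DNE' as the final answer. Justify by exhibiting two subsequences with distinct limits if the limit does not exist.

Examine the behaviour of a_n along subsequences.
a_{2k} = 4 + 1/(2k) -> 4. a_{2k+1} = -4 + 1/(2k+1) -> -4.
Since these two subsequential limits are 4 and -4, distinct, the full sequence cannot converge (a convergent sequence has all subsequences tending to the same limit). So lim a_n does not exist.

DNE


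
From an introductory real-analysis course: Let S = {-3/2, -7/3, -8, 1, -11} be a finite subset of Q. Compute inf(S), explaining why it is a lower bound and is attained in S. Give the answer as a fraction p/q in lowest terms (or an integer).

S is finite, so inf(S) = min(S).
Sorted increasing:
-11, -8, -7/3, -3/2, 1
The extremum is -11.
For every x in S, x >= -11. And -11 is in S, so it is attained.
Therefore inf(S) = -11.

-11


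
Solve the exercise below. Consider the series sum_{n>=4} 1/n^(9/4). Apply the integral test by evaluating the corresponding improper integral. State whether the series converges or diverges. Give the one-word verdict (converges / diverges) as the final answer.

Let f(x) = x^(-9/4). Then f is positive, continuous, and decreasing on [4, infinity), so the integral test applies.
Compute the improper integral int_{4}^infinity f(x) dx:
  antiderivative F(x) = -4/(5*x^(5/4)).
  As x -> infinity, F(x) -> 0 (since p = 9/4 > 1).
  So int = F(infinity) - F(4) = 0 - (-sqrt(2)/10) = sqrt(2)/10.
  Finite, so by the integral test, the series converges.

converges


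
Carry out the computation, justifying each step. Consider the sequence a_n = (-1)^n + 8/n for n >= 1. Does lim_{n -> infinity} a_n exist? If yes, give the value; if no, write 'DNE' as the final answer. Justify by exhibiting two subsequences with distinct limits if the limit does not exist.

Examine the behaviour of a_n along subsequences.
a_{2k} = 1 + 8/(2k) -> 1. a_{2k+1} = -1 + 8/(2k+1) -> -1.
Since these two subsequential limits are 1 and -1, distinct, the full sequence cannot converge (a convergent sequence has all subsequences tending to the same limit). So lim a_n does not exist.

DNE


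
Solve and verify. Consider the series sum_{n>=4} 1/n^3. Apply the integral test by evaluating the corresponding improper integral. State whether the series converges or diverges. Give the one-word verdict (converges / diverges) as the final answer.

Let f(x) = x^(-3). Then f is positive, continuous, and decreasing on [4, infinity), so the integral test applies.
Compute the improper integral int_{4}^infinity f(x) dx:
  antiderivative F(x) = -1/(2*x^2).
  As x -> infinity, F(x) -> 0 (since p = 3 > 1).
  So int = F(infinity) - F(4) = 0 - (-1/32) = 1/32.
  Finite, so by the integral test, the series converges.

converges


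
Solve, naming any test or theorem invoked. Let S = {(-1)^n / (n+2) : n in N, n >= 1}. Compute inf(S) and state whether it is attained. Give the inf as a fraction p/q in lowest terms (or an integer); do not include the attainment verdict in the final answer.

Analysis:
- Values: -1/3, 1/4, -1/5, 1/6, -1/7, ...
- Positive terms (even n): 1/(2+2), 1/(4+2), ... decreasing -> max = 1/4 (n=2).
- Negative terms (odd n): -1/(1+2), -1/(3+2), ... increasing -> min = -1/3 (n=1).
- So sup = 1/4 (attained at n=2); inf = -1/3 (attained at n=1).
Conclusion: inf(S) = -1/3, attained in S.

-1/3


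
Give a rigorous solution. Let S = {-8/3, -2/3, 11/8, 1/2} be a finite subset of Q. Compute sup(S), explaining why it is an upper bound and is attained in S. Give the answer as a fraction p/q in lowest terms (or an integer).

S is finite, so sup(S) = max(S).
Sorted decreasing:
11/8, 1/2, -2/3, -8/3
The extremum is 11/8.
For every x in S, x <= 11/8. And 11/8 is in S, so it is attained.
Therefore sup(S) = 11/8.

11/8


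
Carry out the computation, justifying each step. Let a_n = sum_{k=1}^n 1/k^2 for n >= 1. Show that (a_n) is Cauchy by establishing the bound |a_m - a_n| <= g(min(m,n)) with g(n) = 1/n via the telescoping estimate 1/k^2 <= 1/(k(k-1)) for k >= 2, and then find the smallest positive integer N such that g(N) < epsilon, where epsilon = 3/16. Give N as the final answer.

For m > n >= 1: |a_m - a_n| = sum_{k=n+1}^m 1/k^2.
Use 1/k^2 <= 1/(k(k-1)) = 1/(k-1) - 1/k for k >= 2:
sum_{k=n+1}^m 1/k^2 <= sum_{k=n+1}^m (1/(k-1) - 1/k) = 1/n - 1/m <= 1/n.
By symmetry the same bound holds with n,m swapped, so |a_m - a_n| <= 1/min(m,n) = g(min(m,n)). Since g(n) -> 0, (a_n) is Cauchy.
Now solve g(N) < 3/16: 1/N < 3/16 <=> N > 1/(3/16) = 16/3.
The smallest integer strictly greater than 16/3 is N = 6.
Check: g(6) = 1/6 < 3/16; g(5) = 1/5 >= 3/16. So N = 6.

6


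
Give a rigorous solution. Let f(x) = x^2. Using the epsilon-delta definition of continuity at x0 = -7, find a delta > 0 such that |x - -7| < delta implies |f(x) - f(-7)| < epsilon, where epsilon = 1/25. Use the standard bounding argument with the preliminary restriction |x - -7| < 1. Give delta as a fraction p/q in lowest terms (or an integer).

Factor: |x^2 - (-7)^2| = |x - -7| * |x + -7|.
Impose |x - -7| < 1 first. Then |x + -7| = |(x - -7) + 2*(-7)| <= |x - -7| + 2*|-7| < 1 + 14 = 15.
So |x^2 - (-7)^2| < delta * 15.
We need delta * 15 <= 1/25, i.e. delta <= 1/25/15 = 1/375.
Since 1/375 < 1, this is tighter than 1; take delta = 1/375.
So delta = 1/375 works.

1/375


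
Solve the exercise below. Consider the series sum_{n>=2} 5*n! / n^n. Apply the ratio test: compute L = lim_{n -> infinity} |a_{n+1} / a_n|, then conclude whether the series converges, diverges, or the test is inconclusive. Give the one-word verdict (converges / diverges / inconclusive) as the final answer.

Let a_n denote the general term. Form the ratio a_{n+1}/a_n and simplify:
a_{n+1}/a_n = (n/(n + 1))^n
Take the limit as n -> infinity: L = exp(-1).
Since L = exp(-1) < 1, the ratio test implies the series converges.

converges


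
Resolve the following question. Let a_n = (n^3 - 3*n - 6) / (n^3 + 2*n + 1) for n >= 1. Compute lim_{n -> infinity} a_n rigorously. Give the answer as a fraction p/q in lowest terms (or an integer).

Divide numerator and denominator by n^3, the highest power:
numerator / n^3 = 1 - 3/n^2 - 6/n^3
denominator / n^3 = 1 + 2/n^2 + n^(-3)
As n -> infinity, all terms of the form c/n^k (k >= 1) tend to 0.
So numerator / n^3 -> 1 and denominator / n^3 -> 1.
Therefore lim a_n = 1.

1


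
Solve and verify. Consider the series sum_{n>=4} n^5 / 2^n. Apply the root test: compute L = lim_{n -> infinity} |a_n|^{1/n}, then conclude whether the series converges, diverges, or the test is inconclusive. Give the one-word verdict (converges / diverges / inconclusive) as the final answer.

Let a_n denote the general term. Form |a_n|^(1/n) and simplify:
|a_n|^(1/n) = n^(5/n)/2
Take the limit as n -> infinity: L = 1/2.
Since L = 1/2 < 1, the root test implies convergence.

converges


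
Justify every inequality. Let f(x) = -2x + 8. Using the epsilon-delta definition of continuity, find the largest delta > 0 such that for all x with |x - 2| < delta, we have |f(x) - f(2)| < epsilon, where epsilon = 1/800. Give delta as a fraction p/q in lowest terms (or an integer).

We compute f(2) = -2*(2) + 8 = 4.
|f(x) - f(2)| = |-2x + 8 - (4)| = |-2(x - 2)| = 2|x - 2|.
We need 2|x - 2| < 1/800, i.e. |x - 2| < 1/800 / 2 = 1/1600.
So any delta <= 1/1600 works. Conversely, if delta > 1/1600, then x = 2 + 1/1600 satisfies |x - 2| = 1/1600 < delta but |f(x) - f(2)| = 2 * 1/1600 = 1/800, which is not < 1/800; so no larger delta works.
Hence the largest such delta is 1/1600.

1/1600


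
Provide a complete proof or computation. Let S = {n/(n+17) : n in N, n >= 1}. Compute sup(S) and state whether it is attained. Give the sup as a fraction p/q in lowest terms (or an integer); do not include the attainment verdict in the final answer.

Analysis:
- Values: 1/18, 2/19, 3/20, 4/21, ... strictly increasing.
- Minimum is 1/18 (n=1); inf = 1/18 (attained).
- n/(n+17) = 1 - 17/(n+17) -> 1 from below as n -> infinity, and never equals 1.
- So sup = 1 (not attained).
Conclusion: sup(S) = 1, not attained in S.

1


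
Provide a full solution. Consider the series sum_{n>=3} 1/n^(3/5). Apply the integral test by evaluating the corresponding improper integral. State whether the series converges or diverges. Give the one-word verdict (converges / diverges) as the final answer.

Let f(x) = x^(-3/5). Then f is positive, continuous, and decreasing on [3, infinity), so the integral test applies.
Compute the improper integral int_{3}^infinity f(x) dx:
  antiderivative F(x) = 5*x^(2/5)/2.
  As x -> infinity, F(x) -> infinity (since p = 3/5 < 1).
  So the integral diverges. By the integral test, the series diverges.

diverges


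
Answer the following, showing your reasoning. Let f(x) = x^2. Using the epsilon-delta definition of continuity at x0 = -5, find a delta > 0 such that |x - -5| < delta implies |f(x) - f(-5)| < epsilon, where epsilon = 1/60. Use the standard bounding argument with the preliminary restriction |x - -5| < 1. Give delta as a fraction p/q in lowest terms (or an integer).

Factor: |x^2 - (-5)^2| = |x - -5| * |x + -5|.
Impose |x - -5| < 1 first. Then |x + -5| = |(x - -5) + 2*(-5)| <= |x - -5| + 2*|-5| < 1 + 10 = 11.
So |x^2 - (-5)^2| < delta * 11.
We need delta * 11 <= 1/60, i.e. delta <= 1/60/11 = 1/660.
Since 1/660 < 1, this is tighter than 1; take delta = 1/660.
So delta = 1/660 works.

1/660


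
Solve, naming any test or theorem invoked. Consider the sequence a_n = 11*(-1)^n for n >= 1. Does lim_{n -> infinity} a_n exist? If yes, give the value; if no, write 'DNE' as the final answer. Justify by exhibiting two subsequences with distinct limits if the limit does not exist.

Examine the behaviour of a_n along subsequences.
Even-n subsequence a_{2k} = 11 -> 11. Odd-n subsequence a_{2k+1} = -11 -> -11.
Since these two subsequential limits are 11 and -11, distinct, the full sequence cannot converge (a convergent sequence has all subsequences tending to the same limit). So lim a_n does not exist.

DNE


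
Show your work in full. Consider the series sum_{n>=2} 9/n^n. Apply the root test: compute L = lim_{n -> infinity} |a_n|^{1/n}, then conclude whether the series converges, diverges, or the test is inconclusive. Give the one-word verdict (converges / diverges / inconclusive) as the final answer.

Let a_n denote the general term. Form |a_n|^(1/n) and simplify:
|a_n|^(1/n) = 3^(2/n)/n
Take the limit as n -> infinity: L = 0.
Since L = 0 < 1, the root test implies convergence.

converges


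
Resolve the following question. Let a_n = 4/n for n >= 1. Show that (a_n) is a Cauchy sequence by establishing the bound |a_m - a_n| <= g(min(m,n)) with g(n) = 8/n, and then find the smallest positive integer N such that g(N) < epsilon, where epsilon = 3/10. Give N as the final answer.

For any m, n >= 1, by the triangle inequality:
|a_m - a_n| = |4/m - 4/n| <= 4*1/m + 4*1/n <= 8/min(m,n).
So g(n) = 8/n bounds the Cauchy difference. Since g(n) -> 0, (a_n) is Cauchy.
Now solve g(N) < 3/10: 8/N < 3/10 <=> N > 8 / (3/10) = 80/3.
The smallest integer strictly greater than 80/3 is N = 27.
Check: g(27) = 8/27 = 8/27 < 3/10; g(26) = 4/13 >= 3/10. So N = 27.

27


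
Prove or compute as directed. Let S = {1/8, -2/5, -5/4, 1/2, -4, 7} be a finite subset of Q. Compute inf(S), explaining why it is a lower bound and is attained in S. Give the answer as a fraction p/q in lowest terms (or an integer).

S is finite, so inf(S) = min(S).
Sorted increasing:
-4, -5/4, -2/5, 1/8, 1/2, 7
The extremum is -4.
For every x in S, x >= -4. And -4 is in S, so it is attained.
Therefore inf(S) = -4.

-4


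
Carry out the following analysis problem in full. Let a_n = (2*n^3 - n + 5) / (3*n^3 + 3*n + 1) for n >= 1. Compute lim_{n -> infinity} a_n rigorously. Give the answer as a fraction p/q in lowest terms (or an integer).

Divide numerator and denominator by n^3, the highest power:
numerator / n^3 = 2 - 1/n^2 + 5/n^3
denominator / n^3 = 3 + 3/n^2 + n^(-3)
As n -> infinity, all terms of the form c/n^k (k >= 1) tend to 0.
So numerator / n^3 -> 2 and denominator / n^3 -> 3.
Therefore lim a_n = 2/3.

2/3


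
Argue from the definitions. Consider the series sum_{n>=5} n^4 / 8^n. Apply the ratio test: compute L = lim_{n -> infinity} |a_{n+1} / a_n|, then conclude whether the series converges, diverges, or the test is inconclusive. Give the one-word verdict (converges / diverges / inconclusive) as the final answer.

Let a_n denote the general term. Form the ratio a_{n+1}/a_n and simplify:
a_{n+1}/a_n = (n + 1)^4/(8*n^4)
Take the limit as n -> infinity: L = 1/8.
Since L = 1/8 < 1, the ratio test implies the series converges.

converges


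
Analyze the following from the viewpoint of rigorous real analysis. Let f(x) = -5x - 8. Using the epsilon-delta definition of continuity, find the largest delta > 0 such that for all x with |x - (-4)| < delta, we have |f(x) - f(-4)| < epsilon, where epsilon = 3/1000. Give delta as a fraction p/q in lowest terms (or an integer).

We compute f(-4) = -5*(-4) - 8 = 12.
|f(x) - f(-4)| = |-5x - 8 - (12)| = |-5(x - (-4))| = 5|x - (-4)|.
We need 5|x - (-4)| < 3/1000, i.e. |x - (-4)| < 3/1000 / 5 = 3/5000.
So any delta <= 3/5000 works. Conversely, if delta > 3/5000, then x = -4 + 3/5000 satisfies |x - (-4)| = 3/5000 < delta but |f(x) - f(-4)| = 5 * 3/5000 = 3/1000, which is not < 3/1000; so no larger delta works.
Hence the largest such delta is 3/5000.

3/5000


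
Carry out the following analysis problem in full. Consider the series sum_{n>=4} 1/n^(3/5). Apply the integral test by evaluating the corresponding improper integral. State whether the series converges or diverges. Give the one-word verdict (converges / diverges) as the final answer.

Let f(x) = x^(-3/5). Then f is positive, continuous, and decreasing on [4, infinity), so the integral test applies.
Compute the improper integral int_{4}^infinity f(x) dx:
  antiderivative F(x) = 5*x^(2/5)/2.
  As x -> infinity, F(x) -> infinity (since p = 3/5 < 1).
  So the integral diverges. By the integral test, the series diverges.

diverges


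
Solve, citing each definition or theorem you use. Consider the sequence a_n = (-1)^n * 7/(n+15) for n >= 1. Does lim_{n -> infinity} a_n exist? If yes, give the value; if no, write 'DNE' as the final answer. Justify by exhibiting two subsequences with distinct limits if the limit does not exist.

Examine the behaviour of a_n along subsequences.
Even-n subsequence a_{2k} = 7/(2k+15) -> 0. Odd-n subsequence a_{2k+1} = -7/(2k+16) -> 0. Both tend to 0, which suggests the limit is 0; verify directly.
|a_n - 0| = 7/(n+15) < 7/n for every n >= 1.
Given epsilon > 0, choose a positive integer N > 7/epsilon. Then for all n >= N, |a_n| < 7/n <= 7/N < epsilon.
So by the definition of the limit, lim a_n exists and equals 0.

0


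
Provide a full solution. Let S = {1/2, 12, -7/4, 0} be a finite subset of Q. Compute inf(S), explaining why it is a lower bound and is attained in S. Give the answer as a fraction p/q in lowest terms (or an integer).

S is finite, so inf(S) = min(S).
Sorted increasing:
-7/4, 0, 1/2, 12
The extremum is -7/4.
For every x in S, x >= -7/4. And -7/4 is in S, so it is attained.
Therefore inf(S) = -7/4.

-7/4


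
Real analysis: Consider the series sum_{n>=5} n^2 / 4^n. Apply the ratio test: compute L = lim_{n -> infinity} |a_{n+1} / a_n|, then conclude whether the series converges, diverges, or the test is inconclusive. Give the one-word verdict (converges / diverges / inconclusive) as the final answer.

Let a_n denote the general term. Form the ratio a_{n+1}/a_n and simplify:
a_{n+1}/a_n = (n + 1)^2/(4*n^2)
Take the limit as n -> infinity: L = 1/4.
Since L = 1/4 < 1, the ratio test implies the series converges.

converges


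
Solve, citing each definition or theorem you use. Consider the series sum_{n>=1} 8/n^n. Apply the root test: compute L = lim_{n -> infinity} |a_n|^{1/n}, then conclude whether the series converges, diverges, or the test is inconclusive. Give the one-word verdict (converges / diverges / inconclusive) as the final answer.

Let a_n denote the general term. Form |a_n|^(1/n) and simplify:
|a_n|^(1/n) = 2^(3/n)/n
Take the limit as n -> infinity: L = 0.
Since L = 0 < 1, the root test implies convergence.

converges


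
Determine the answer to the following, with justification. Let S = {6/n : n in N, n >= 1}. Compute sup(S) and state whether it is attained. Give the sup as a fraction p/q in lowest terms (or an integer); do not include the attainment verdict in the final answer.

Analysis:
- Values: 6, 3, 2, 3/2, ... strictly decreasing.
- The maximum is 6 (n=1); sup = 6 (attained).
- The set is bounded below by 0; 6/n -> 0 so 0 is the greatest lower bound.
- 0 is not in the set, so inf = 0 is not attained.
Conclusion: sup(S) = 6, attained in S.

6


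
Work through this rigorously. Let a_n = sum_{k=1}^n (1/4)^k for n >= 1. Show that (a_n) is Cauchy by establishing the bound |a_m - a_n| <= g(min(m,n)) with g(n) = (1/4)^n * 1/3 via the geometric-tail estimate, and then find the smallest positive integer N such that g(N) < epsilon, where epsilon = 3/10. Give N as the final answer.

For m > n >= 1: |a_m - a_n| = sum_{k=n+1}^m (1/4)^k < sum_{k=n+1}^infinity (1/4)^k = (1/4)^(n+1) / (1 - 1/4) = (1/4)^n * (1/4) * (4/3) = (1/4)^n * 1/3.
So g(n) = (1/4)^n / 3. Since g(n) -> 0, (a_n) is Cauchy.
Now solve g(N) < 3/10: (1/4)^N / 3 < 3/10 <=> 4^N > 1 / (3 * 3/10) = 10/9.
Check powers of 4: 4^0 = 1 <= 10/9, 4^1 = 4 > 10/9.
So the smallest such N is 1. Check: g(1) = 1/(3 * 4) = 1/12 < 3/10.

1


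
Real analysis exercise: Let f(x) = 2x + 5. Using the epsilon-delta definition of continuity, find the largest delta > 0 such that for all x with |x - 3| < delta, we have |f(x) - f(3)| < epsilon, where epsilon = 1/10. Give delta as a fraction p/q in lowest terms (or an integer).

We compute f(3) = 2*(3) + 5 = 11.
|f(x) - f(3)| = |2x + 5 - (11)| = |2(x - 3)| = 2|x - 3|.
We need 2|x - 3| < 1/10, i.e. |x - 3| < 1/10 / 2 = 1/20.
So any delta <= 1/20 works. Conversely, if delta > 1/20, then x = 3 + 1/20 satisfies |x - 3| = 1/20 < delta but |f(x) - f(3)| = 2 * 1/20 = 1/10, which is not < 1/10; so no larger delta works.
Hence the largest such delta is 1/20.

1/20


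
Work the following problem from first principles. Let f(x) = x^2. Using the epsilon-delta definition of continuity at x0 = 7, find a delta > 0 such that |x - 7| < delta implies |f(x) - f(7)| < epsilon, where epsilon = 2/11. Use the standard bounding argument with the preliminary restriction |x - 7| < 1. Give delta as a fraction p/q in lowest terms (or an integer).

Factor: |x^2 - (7)^2| = |x - 7| * |x + 7|.
Impose |x - 7| < 1 first. Then |x + 7| = |(x - 7) + 2*(7)| <= |x - 7| + 2*|7| < 1 + 14 = 15.
So |x^2 - (7)^2| < delta * 15.
We need delta * 15 <= 2/11, i.e. delta <= 2/11/15 = 2/165.
Since 2/165 < 1, this is tighter than 1; take delta = 2/165.
So delta = 2/165 works.

2/165


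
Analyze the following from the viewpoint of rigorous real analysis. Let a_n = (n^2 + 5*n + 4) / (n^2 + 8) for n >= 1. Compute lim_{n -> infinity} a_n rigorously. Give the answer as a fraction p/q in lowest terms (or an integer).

Divide numerator and denominator by n^2, the highest power:
numerator / n^2 = 1 + 5/n + 4/n^2
denominator / n^2 = 1 + 8/n^2
As n -> infinity, all terms of the form c/n^k (k >= 1) tend to 0.
So numerator / n^2 -> 1 and denominator / n^2 -> 1.
Therefore lim a_n = 1.

1


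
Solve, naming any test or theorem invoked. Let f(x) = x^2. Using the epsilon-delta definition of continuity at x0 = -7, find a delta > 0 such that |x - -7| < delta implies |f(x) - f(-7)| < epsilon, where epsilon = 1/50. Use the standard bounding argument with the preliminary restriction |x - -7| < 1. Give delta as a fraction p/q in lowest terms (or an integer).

Factor: |x^2 - (-7)^2| = |x - -7| * |x + -7|.
Impose |x - -7| < 1 first. Then |x + -7| = |(x - -7) + 2*(-7)| <= |x - -7| + 2*|-7| < 1 + 14 = 15.
So |x^2 - (-7)^2| < delta * 15.
We need delta * 15 <= 1/50, i.e. delta <= 1/50/15 = 1/750.
Since 1/750 < 1, this is tighter than 1; take delta = 1/750.
So delta = 1/750 works.

1/750


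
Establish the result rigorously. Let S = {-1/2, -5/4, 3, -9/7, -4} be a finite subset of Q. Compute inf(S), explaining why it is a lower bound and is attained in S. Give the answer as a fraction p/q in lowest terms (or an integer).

S is finite, so inf(S) = min(S).
Sorted increasing:
-4, -9/7, -5/4, -1/2, 3
The extremum is -4.
For every x in S, x >= -4. And -4 is in S, so it is attained.
Therefore inf(S) = -4.

-4


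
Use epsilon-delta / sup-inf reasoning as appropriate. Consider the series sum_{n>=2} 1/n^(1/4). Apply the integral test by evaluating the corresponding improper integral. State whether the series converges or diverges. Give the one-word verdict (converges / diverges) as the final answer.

Let f(x) = x^(-1/4). Then f is positive, continuous, and decreasing on [2, infinity), so the integral test applies.
Compute the improper integral int_{2}^infinity f(x) dx:
  antiderivative F(x) = 4*x^(3/4)/3.
  As x -> infinity, F(x) -> infinity (since p = 1/4 < 1).
  So the integral diverges. By the integral test, the series diverges.

diverges


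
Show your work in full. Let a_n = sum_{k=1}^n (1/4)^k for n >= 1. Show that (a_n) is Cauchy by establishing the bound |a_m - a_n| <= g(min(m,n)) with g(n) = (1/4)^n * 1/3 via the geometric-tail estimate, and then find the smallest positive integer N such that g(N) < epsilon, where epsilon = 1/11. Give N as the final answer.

For m > n >= 1: |a_m - a_n| = sum_{k=n+1}^m (1/4)^k < sum_{k=n+1}^infinity (1/4)^k = (1/4)^(n+1) / (1 - 1/4) = (1/4)^n * (1/4) * (4/3) = (1/4)^n * 1/3.
So g(n) = (1/4)^n / 3. Since g(n) -> 0, (a_n) is Cauchy.
Now solve g(N) < 1/11: (1/4)^N / 3 < 1/11 <=> 4^N > 1 / (3 * 1/11) = 11/3.
Check powers of 4: 4^0 = 1 <= 11/3, 4^1 = 4 > 11/3.
So the smallest such N is 1. Check: g(1) = 1/(3 * 4) = 1/12 < 1/11.

1


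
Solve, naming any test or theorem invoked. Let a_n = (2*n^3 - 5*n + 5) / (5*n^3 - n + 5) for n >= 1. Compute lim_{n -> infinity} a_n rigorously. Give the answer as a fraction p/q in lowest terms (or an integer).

Divide numerator and denominator by n^3, the highest power:
numerator / n^3 = 2 - 5/n^2 + 5/n^3
denominator / n^3 = 5 - 1/n^2 + 5/n^3
As n -> infinity, all terms of the form c/n^k (k >= 1) tend to 0.
So numerator / n^3 -> 2 and denominator / n^3 -> 5.
Therefore lim a_n = 2/5.

2/5


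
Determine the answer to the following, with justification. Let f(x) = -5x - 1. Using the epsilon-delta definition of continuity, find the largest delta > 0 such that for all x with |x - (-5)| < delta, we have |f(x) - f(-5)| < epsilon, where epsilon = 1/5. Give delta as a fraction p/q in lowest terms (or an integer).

We compute f(-5) = -5*(-5) - 1 = 24.
|f(x) - f(-5)| = |-5x - 1 - (24)| = |-5(x - (-5))| = 5|x - (-5)|.
We need 5|x - (-5)| < 1/5, i.e. |x - (-5)| < 1/5 / 5 = 1/25.
So any delta <= 1/25 works. Conversely, if delta > 1/25, then x = -5 + 1/25 satisfies |x - (-5)| = 1/25 < delta but |f(x) - f(-5)| = 5 * 1/25 = 1/5, which is not < 1/5; so no larger delta works.
Hence the largest such delta is 1/25.

1/25


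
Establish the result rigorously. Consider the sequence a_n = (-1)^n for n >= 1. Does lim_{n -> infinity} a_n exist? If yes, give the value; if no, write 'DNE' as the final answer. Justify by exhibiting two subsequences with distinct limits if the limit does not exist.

Examine the behaviour of a_n along subsequences.
Even-n subsequence a_{2k} = 1 -> 1. Odd-n subsequence a_{2k+1} = -1 -> -1.
Since these two subsequential limits are 1 and -1, distinct, the full sequence cannot converge (a convergent sequence has all subsequences tending to the same limit). So lim a_n does not exist.

DNE


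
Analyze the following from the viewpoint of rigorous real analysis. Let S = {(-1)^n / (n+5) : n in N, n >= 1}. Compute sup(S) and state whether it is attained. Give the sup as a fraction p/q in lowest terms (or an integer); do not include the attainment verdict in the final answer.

Analysis:
- Values: -1/6, 1/7, -1/8, 1/9, -1/10, ...
- Positive terms (even n): 1/(2+5), 1/(4+5), ... decreasing -> max = 1/7 (n=2).
- Negative terms (odd n): -1/(1+5), -1/(3+5), ... increasing -> min = -1/6 (n=1).
- So sup = 1/7 (attained at n=2); inf = -1/6 (attained at n=1).
Conclusion: sup(S) = 1/7, attained in S.

1/7


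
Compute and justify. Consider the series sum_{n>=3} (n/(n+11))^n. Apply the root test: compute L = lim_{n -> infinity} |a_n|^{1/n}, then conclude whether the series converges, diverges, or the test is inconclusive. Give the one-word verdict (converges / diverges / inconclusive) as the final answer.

Let a_n denote the general term. Form |a_n|^(1/n) and simplify:
|a_n|^(1/n) = n/(n + 11)
Take the limit as n -> infinity: L = 1.
Since L = 1, the root test is inconclusive. (In fact a_n = (n/(n+11))^n -> e^(-11) != 0, so the nth-term test shows divergence; but the root test itself gives no conclusion.)

inconclusive


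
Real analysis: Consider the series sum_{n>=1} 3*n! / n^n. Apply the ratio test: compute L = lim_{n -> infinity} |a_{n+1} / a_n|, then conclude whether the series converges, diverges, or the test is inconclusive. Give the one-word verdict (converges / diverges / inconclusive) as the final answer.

Let a_n denote the general term. Form the ratio a_{n+1}/a_n and simplify:
a_{n+1}/a_n = (n/(n + 1))^n
Take the limit as n -> infinity: L = exp(-1).
Since L = exp(-1) < 1, the ratio test implies the series converges.

converges


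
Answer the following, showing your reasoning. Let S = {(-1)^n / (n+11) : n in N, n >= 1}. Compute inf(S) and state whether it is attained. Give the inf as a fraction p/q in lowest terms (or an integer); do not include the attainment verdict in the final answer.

Analysis:
- Values: -1/12, 1/13, -1/14, 1/15, -1/16, ...
- Positive terms (even n): 1/(2+11), 1/(4+11), ... decreasing -> max = 1/13 (n=2).
- Negative terms (odd n): -1/(1+11), -1/(3+11), ... increasing -> min = -1/12 (n=1).
- So sup = 1/13 (attained at n=2); inf = -1/12 (attained at n=1).
Conclusion: inf(S) = -1/12, attained in S.

-1/12


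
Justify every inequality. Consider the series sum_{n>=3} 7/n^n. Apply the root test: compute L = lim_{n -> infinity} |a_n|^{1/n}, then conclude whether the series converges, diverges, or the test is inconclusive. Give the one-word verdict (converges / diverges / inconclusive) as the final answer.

Let a_n denote the general term. Form |a_n|^(1/n) and simplify:
|a_n|^(1/n) = 7^(1/n)/n
Take the limit as n -> infinity: L = 0.
Since L = 0 < 1, the root test implies convergence.

converges


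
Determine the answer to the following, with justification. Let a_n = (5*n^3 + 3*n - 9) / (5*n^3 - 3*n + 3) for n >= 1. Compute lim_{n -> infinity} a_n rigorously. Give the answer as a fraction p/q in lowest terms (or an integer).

Divide numerator and denominator by n^3, the highest power:
numerator / n^3 = 5 + 3/n^2 - 9/n^3
denominator / n^3 = 5 - 3/n^2 + 3/n^3
As n -> infinity, all terms of the form c/n^k (k >= 1) tend to 0.
So numerator / n^3 -> 5 and denominator / n^3 -> 5.
Therefore lim a_n = 1.

1


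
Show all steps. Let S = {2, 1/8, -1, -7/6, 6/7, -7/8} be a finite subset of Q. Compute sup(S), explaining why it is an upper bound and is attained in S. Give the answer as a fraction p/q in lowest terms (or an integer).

S is finite, so sup(S) = max(S).
Sorted decreasing:
2, 6/7, 1/8, -7/8, -1, -7/6
The extremum is 2.
For every x in S, x <= 2. And 2 is in S, so it is attained.
Therefore sup(S) = 2.

2


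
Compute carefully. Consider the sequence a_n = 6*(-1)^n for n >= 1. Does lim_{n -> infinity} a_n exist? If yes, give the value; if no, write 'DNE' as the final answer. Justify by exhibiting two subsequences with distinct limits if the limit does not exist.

Examine the behaviour of a_n along subsequences.
Even-n subsequence a_{2k} = 6 -> 6. Odd-n subsequence a_{2k+1} = -6 -> -6.
Since these two subsequential limits are 6 and -6, distinct, the full sequence cannot converge (a convergent sequence has all subsequences tending to the same limit). So lim a_n does not exist.

DNE


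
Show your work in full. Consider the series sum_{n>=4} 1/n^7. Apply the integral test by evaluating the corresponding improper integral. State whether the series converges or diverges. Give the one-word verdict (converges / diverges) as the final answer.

Let f(x) = x^(-7). Then f is positive, continuous, and decreasing on [4, infinity), so the integral test applies.
Compute the improper integral int_{4}^infinity f(x) dx:
  antiderivative F(x) = -1/(6*x^6).
  As x -> infinity, F(x) -> 0 (since p = 7 > 1).
  So int = F(infinity) - F(4) = 0 - (-1/24576) = 1/24576.
  Finite, so by the integral test, the series converges.

converges


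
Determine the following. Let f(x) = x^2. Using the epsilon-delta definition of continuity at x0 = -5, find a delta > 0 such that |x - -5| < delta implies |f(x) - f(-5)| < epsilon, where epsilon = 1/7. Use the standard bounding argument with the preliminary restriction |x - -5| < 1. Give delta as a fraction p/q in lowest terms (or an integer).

Factor: |x^2 - (-5)^2| = |x - -5| * |x + -5|.
Impose |x - -5| < 1 first. Then |x + -5| = |(x - -5) + 2*(-5)| <= |x - -5| + 2*|-5| < 1 + 10 = 11.
So |x^2 - (-5)^2| < delta * 11.
We need delta * 11 <= 1/7, i.e. delta <= 1/7/11 = 1/77.
Since 1/77 < 1, this is tighter than 1; take delta = 1/77.
So delta = 1/77 works.

1/77


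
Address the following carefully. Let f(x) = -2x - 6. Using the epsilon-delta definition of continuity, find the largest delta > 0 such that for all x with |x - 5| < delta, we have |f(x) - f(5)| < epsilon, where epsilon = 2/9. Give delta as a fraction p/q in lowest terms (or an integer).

We compute f(5) = -2*(5) - 6 = -16.
|f(x) - f(5)| = |-2x - 6 - (-16)| = |-2(x - 5)| = 2|x - 5|.
We need 2|x - 5| < 2/9, i.e. |x - 5| < 2/9 / 2 = 1/9.
So any delta <= 1/9 works. Conversely, if delta > 1/9, then x = 5 + 1/9 satisfies |x - 5| = 1/9 < delta but |f(x) - f(5)| = 2 * 1/9 = 2/9, which is not < 2/9; so no larger delta works.
Hence the largest such delta is 1/9.

1/9


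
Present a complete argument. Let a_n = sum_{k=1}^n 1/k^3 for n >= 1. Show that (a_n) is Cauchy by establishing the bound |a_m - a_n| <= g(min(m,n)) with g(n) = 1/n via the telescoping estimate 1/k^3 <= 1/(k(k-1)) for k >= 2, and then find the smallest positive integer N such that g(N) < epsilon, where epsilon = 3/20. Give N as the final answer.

For m > n >= 1: |a_m - a_n| = sum_{k=n+1}^m 1/k^3.
Use 1/k^3 <= 1/(k(k-1)) = 1/(k-1) - 1/k for k >= 2 (which holds since k^3 >= k^2 >= k(k-1) for k >= 2):
sum_{k=n+1}^m 1/k^3 <= sum_{k=n+1}^m (1/(k-1) - 1/k) = 1/n - 1/m <= 1/n.
By symmetry the same bound holds with n,m swapped, so |a_m - a_n| <= 1/min(m,n) = g(min(m,n)). Since g(n) -> 0, (a_n) is Cauchy.
Now solve g(N) < 3/20: 1/N < 3/20 <=> N > 1/(3/20) = 20/3.
The smallest integer strictly greater than 20/3 is N = 7.
Check: g(7) = 1/7 < 3/20; g(6) = 1/6 >= 3/20. So N = 7.

7


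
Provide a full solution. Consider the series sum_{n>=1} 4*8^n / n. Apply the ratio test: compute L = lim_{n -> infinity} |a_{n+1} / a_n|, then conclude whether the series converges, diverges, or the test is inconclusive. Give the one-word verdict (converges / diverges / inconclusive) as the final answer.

Let a_n denote the general term. Form the ratio a_{n+1}/a_n and simplify:
a_{n+1}/a_n = 8*n/(n + 1)
Take the limit as n -> infinity: L = 8.
Since L = 8 > 1 (or L = infinity), the ratio test implies the series diverges.

diverges


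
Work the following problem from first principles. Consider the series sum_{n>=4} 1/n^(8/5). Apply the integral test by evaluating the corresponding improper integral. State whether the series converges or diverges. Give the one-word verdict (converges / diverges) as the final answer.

Let f(x) = x^(-8/5). Then f is positive, continuous, and decreasing on [4, infinity), so the integral test applies.
Compute the improper integral int_{4}^infinity f(x) dx:
  antiderivative F(x) = -5/(3*x^(3/5)).
  As x -> infinity, F(x) -> 0 (since p = 8/5 > 1).
  So int = F(infinity) - F(4) = 0 - (-5*2^(4/5)/12) = 5*2^(4/5)/12.
  Finite, so by the integral test, the series converges.

converges


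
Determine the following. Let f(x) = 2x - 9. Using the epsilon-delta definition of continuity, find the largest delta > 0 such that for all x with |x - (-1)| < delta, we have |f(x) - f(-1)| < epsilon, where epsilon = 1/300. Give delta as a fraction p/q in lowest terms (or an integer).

We compute f(-1) = 2*(-1) - 9 = -11.
|f(x) - f(-1)| = |2x - 9 - (-11)| = |2(x - (-1))| = 2|x - (-1)|.
We need 2|x - (-1)| < 1/300, i.e. |x - (-1)| < 1/300 / 2 = 1/600.
So any delta <= 1/600 works. Conversely, if delta > 1/600, then x = -1 + 1/600 satisfies |x - (-1)| = 1/600 < delta but |f(x) - f(-1)| = 2 * 1/600 = 1/300, which is not < 1/300; so no larger delta works.
Hence the largest such delta is 1/600.

1/600


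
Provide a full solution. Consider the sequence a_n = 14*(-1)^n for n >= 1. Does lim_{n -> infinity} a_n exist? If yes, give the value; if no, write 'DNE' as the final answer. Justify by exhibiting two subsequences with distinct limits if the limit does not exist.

Examine the behaviour of a_n along subsequences.
Even-n subsequence a_{2k} = 14 -> 14. Odd-n subsequence a_{2k+1} = -14 -> -14.
Since these two subsequential limits are 14 and -14, distinct, the full sequence cannot converge (a convergent sequence has all subsequences tending to the same limit). So lim a_n does not exist.

DNE


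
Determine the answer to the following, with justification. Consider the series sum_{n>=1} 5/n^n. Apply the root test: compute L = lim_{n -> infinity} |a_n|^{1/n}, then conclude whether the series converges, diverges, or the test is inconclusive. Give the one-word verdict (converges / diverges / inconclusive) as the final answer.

Let a_n denote the general term. Form |a_n|^(1/n) and simplify:
|a_n|^(1/n) = 5^(1/n)/n
Take the limit as n -> infinity: L = 0.
Since L = 0 < 1, the root test implies convergence.

converges


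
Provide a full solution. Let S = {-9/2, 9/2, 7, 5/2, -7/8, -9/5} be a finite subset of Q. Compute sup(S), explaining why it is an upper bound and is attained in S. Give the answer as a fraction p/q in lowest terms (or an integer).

S is finite, so sup(S) = max(S).
Sorted decreasing:
7, 9/2, 5/2, -7/8, -9/5, -9/2
The extremum is 7.
For every x in S, x <= 7. And 7 is in S, so it is attained.
Therefore sup(S) = 7.

7


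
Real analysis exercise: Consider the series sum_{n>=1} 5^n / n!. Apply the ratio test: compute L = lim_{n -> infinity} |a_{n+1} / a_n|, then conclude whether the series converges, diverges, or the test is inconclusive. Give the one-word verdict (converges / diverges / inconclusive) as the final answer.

Let a_n denote the general term. Form the ratio a_{n+1}/a_n and simplify:
a_{n+1}/a_n = 5/(n + 1)
Take the limit as n -> infinity: L = 0.
Since L = 0 < 1, the ratio test implies the series converges.

converges


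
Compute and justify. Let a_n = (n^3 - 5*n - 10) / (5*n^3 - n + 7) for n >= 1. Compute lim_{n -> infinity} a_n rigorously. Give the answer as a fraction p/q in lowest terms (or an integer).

Divide numerator and denominator by n^3, the highest power:
numerator / n^3 = 1 - 5/n^2 - 10/n^3
denominator / n^3 = 5 - 1/n^2 + 7/n^3
As n -> infinity, all terms of the form c/n^k (k >= 1) tend to 0.
So numerator / n^3 -> 1 and denominator / n^3 -> 5.
Therefore lim a_n = 1/5.

1/5


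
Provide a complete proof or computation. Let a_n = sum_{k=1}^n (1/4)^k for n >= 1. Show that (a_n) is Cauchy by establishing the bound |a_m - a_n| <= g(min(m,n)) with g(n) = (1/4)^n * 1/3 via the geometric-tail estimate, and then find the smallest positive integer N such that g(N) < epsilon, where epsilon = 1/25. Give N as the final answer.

For m > n >= 1: |a_m - a_n| = sum_{k=n+1}^m (1/4)^k < sum_{k=n+1}^infinity (1/4)^k = (1/4)^(n+1) / (1 - 1/4) = (1/4)^n * (1/4) * (4/3) = (1/4)^n * 1/3.
So g(n) = (1/4)^n / 3. Since g(n) -> 0, (a_n) is Cauchy.
Now solve g(N) < 1/25: (1/4)^N / 3 < 1/25 <=> 4^N > 1 / (3 * 1/25) = 25/3.
Check powers of 4: 4^1 = 4 <= 25/3, 4^2 = 16 > 25/3.
So the smallest such N is 2. Check: g(2) = 1/(3 * 16) = 1/48 < 1/25.

2


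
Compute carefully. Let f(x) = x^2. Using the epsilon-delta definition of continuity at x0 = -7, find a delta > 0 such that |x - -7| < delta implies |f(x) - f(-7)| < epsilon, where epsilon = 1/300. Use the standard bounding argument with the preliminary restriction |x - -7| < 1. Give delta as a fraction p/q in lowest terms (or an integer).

Factor: |x^2 - (-7)^2| = |x - -7| * |x + -7|.
Impose |x - -7| < 1 first. Then |x + -7| = |(x - -7) + 2*(-7)| <= |x - -7| + 2*|-7| < 1 + 14 = 15.
So |x^2 - (-7)^2| < delta * 15.
We need delta * 15 <= 1/300, i.e. delta <= 1/300/15 = 1/4500.
Since 1/4500 < 1, this is tighter than 1; take delta = 1/4500.
So delta = 1/4500 works.

1/4500


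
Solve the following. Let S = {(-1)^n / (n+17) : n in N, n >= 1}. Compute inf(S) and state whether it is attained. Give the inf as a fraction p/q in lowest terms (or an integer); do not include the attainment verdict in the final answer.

Analysis:
- Values: -1/18, 1/19, -1/20, 1/21, -1/22, ...
- Positive terms (even n): 1/(2+17), 1/(4+17), ... decreasing -> max = 1/19 (n=2).
- Negative terms (odd n): -1/(1+17), -1/(3+17), ... increasing -> min = -1/18 (n=1).
- So sup = 1/19 (attained at n=2); inf = -1/18 (attained at n=1).
Conclusion: inf(S) = -1/18, attained in S.

-1/18


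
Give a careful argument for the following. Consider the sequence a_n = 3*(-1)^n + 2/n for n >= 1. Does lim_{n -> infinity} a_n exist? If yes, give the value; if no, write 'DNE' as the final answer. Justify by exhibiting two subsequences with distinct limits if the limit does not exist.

Examine the behaviour of a_n along subsequences.
a_{2k} = 3 + 2/(2k) -> 3. a_{2k+1} = -3 + 2/(2k+1) -> -3.
Since these two subsequential limits are 3 and -3, distinct, the full sequence cannot converge (a convergent sequence has all subsequences tending to the same limit). So lim a_n does not exist.

DNE


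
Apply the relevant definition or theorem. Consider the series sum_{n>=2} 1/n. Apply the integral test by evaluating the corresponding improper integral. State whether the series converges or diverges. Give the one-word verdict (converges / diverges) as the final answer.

Let f(x) = 1/x. Then f is positive, continuous, and decreasing on [2, infinity), so the integral test applies.
Compute the improper integral int_{2}^infinity f(x) dx:
  antiderivative F(x) = log(x).
  As x -> infinity, log(x) -> infinity.
  So int = infinity - log(2) = infinity. By the integral test, the series diverges.

diverges
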